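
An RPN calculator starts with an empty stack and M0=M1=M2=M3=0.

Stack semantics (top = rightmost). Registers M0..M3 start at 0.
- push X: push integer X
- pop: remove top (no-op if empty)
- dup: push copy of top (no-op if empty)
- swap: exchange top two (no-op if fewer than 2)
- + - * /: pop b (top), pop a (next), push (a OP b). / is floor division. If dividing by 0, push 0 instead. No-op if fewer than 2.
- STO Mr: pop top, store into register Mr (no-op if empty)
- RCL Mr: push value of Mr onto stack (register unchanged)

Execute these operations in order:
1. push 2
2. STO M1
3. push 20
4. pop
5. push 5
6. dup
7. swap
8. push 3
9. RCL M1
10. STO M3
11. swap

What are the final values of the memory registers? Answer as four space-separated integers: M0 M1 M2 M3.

After op 1 (push 2): stack=[2] mem=[0,0,0,0]
After op 2 (STO M1): stack=[empty] mem=[0,2,0,0]
After op 3 (push 20): stack=[20] mem=[0,2,0,0]
After op 4 (pop): stack=[empty] mem=[0,2,0,0]
After op 5 (push 5): stack=[5] mem=[0,2,0,0]
After op 6 (dup): stack=[5,5] mem=[0,2,0,0]
After op 7 (swap): stack=[5,5] mem=[0,2,0,0]
After op 8 (push 3): stack=[5,5,3] mem=[0,2,0,0]
After op 9 (RCL M1): stack=[5,5,3,2] mem=[0,2,0,0]
After op 10 (STO M3): stack=[5,5,3] mem=[0,2,0,2]
After op 11 (swap): stack=[5,3,5] mem=[0,2,0,2]

Answer: 0 2 0 2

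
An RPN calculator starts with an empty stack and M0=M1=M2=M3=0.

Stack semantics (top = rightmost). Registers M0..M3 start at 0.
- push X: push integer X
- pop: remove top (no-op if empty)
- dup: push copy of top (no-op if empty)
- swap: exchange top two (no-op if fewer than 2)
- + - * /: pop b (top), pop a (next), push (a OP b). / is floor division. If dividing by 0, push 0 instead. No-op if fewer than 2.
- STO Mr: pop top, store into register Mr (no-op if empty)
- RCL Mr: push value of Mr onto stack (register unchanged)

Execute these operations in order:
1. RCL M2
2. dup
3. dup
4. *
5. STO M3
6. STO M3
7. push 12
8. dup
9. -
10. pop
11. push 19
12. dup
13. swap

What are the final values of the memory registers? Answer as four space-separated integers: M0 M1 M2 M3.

Answer: 0 0 0 0

Derivation:
After op 1 (RCL M2): stack=[0] mem=[0,0,0,0]
After op 2 (dup): stack=[0,0] mem=[0,0,0,0]
After op 3 (dup): stack=[0,0,0] mem=[0,0,0,0]
After op 4 (*): stack=[0,0] mem=[0,0,0,0]
After op 5 (STO M3): stack=[0] mem=[0,0,0,0]
After op 6 (STO M3): stack=[empty] mem=[0,0,0,0]
After op 7 (push 12): stack=[12] mem=[0,0,0,0]
After op 8 (dup): stack=[12,12] mem=[0,0,0,0]
After op 9 (-): stack=[0] mem=[0,0,0,0]
After op 10 (pop): stack=[empty] mem=[0,0,0,0]
After op 11 (push 19): stack=[19] mem=[0,0,0,0]
After op 12 (dup): stack=[19,19] mem=[0,0,0,0]
After op 13 (swap): stack=[19,19] mem=[0,0,0,0]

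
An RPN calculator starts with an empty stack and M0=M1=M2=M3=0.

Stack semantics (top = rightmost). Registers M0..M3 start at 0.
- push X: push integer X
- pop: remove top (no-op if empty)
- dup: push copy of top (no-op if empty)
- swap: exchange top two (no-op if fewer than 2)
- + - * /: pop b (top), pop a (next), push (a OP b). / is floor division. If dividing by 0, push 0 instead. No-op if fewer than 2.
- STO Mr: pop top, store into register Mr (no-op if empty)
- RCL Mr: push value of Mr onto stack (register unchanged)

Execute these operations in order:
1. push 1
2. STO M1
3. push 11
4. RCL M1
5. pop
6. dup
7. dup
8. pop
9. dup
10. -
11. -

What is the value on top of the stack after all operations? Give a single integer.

After op 1 (push 1): stack=[1] mem=[0,0,0,0]
After op 2 (STO M1): stack=[empty] mem=[0,1,0,0]
After op 3 (push 11): stack=[11] mem=[0,1,0,0]
After op 4 (RCL M1): stack=[11,1] mem=[0,1,0,0]
After op 5 (pop): stack=[11] mem=[0,1,0,0]
After op 6 (dup): stack=[11,11] mem=[0,1,0,0]
After op 7 (dup): stack=[11,11,11] mem=[0,1,0,0]
After op 8 (pop): stack=[11,11] mem=[0,1,0,0]
After op 9 (dup): stack=[11,11,11] mem=[0,1,0,0]
After op 10 (-): stack=[11,0] mem=[0,1,0,0]
After op 11 (-): stack=[11] mem=[0,1,0,0]

Answer: 11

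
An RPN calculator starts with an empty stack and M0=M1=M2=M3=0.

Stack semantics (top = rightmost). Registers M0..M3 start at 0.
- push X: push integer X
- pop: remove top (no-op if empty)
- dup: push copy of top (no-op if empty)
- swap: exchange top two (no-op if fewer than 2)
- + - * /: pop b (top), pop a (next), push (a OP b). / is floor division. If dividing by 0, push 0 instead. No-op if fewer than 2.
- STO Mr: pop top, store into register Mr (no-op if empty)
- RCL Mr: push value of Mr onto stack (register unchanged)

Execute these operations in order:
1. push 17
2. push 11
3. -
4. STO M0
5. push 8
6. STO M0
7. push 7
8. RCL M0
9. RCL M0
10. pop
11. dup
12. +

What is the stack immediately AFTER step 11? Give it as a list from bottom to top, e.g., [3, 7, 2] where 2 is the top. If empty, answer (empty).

After op 1 (push 17): stack=[17] mem=[0,0,0,0]
After op 2 (push 11): stack=[17,11] mem=[0,0,0,0]
After op 3 (-): stack=[6] mem=[0,0,0,0]
After op 4 (STO M0): stack=[empty] mem=[6,0,0,0]
After op 5 (push 8): stack=[8] mem=[6,0,0,0]
After op 6 (STO M0): stack=[empty] mem=[8,0,0,0]
After op 7 (push 7): stack=[7] mem=[8,0,0,0]
After op 8 (RCL M0): stack=[7,8] mem=[8,0,0,0]
After op 9 (RCL M0): stack=[7,8,8] mem=[8,0,0,0]
After op 10 (pop): stack=[7,8] mem=[8,0,0,0]
After op 11 (dup): stack=[7,8,8] mem=[8,0,0,0]

[7, 8, 8]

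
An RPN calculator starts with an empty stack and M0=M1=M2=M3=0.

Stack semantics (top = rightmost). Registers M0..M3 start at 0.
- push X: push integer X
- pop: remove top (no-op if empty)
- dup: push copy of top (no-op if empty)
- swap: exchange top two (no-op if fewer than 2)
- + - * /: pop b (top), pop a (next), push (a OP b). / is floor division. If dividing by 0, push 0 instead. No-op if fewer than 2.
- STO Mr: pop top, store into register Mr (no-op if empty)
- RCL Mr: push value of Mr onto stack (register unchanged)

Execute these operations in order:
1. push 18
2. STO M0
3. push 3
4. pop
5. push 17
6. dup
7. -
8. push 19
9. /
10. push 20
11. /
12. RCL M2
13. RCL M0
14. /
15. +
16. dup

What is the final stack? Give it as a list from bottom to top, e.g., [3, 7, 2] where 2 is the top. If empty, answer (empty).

After op 1 (push 18): stack=[18] mem=[0,0,0,0]
After op 2 (STO M0): stack=[empty] mem=[18,0,0,0]
After op 3 (push 3): stack=[3] mem=[18,0,0,0]
After op 4 (pop): stack=[empty] mem=[18,0,0,0]
After op 5 (push 17): stack=[17] mem=[18,0,0,0]
After op 6 (dup): stack=[17,17] mem=[18,0,0,0]
After op 7 (-): stack=[0] mem=[18,0,0,0]
After op 8 (push 19): stack=[0,19] mem=[18,0,0,0]
After op 9 (/): stack=[0] mem=[18,0,0,0]
After op 10 (push 20): stack=[0,20] mem=[18,0,0,0]
After op 11 (/): stack=[0] mem=[18,0,0,0]
After op 12 (RCL M2): stack=[0,0] mem=[18,0,0,0]
After op 13 (RCL M0): stack=[0,0,18] mem=[18,0,0,0]
After op 14 (/): stack=[0,0] mem=[18,0,0,0]
After op 15 (+): stack=[0] mem=[18,0,0,0]
After op 16 (dup): stack=[0,0] mem=[18,0,0,0]

Answer: [0, 0]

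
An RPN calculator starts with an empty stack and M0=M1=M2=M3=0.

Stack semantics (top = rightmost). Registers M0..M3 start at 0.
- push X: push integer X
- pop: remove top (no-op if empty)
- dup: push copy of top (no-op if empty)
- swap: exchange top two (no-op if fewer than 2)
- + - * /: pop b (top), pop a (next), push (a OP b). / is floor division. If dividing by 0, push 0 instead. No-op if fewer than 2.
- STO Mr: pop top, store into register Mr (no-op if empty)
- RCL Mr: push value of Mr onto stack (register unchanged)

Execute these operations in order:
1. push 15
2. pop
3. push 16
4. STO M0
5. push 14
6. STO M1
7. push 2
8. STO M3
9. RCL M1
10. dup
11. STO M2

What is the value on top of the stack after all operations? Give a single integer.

Answer: 14

Derivation:
After op 1 (push 15): stack=[15] mem=[0,0,0,0]
After op 2 (pop): stack=[empty] mem=[0,0,0,0]
After op 3 (push 16): stack=[16] mem=[0,0,0,0]
After op 4 (STO M0): stack=[empty] mem=[16,0,0,0]
After op 5 (push 14): stack=[14] mem=[16,0,0,0]
After op 6 (STO M1): stack=[empty] mem=[16,14,0,0]
After op 7 (push 2): stack=[2] mem=[16,14,0,0]
After op 8 (STO M3): stack=[empty] mem=[16,14,0,2]
After op 9 (RCL M1): stack=[14] mem=[16,14,0,2]
After op 10 (dup): stack=[14,14] mem=[16,14,0,2]
After op 11 (STO M2): stack=[14] mem=[16,14,14,2]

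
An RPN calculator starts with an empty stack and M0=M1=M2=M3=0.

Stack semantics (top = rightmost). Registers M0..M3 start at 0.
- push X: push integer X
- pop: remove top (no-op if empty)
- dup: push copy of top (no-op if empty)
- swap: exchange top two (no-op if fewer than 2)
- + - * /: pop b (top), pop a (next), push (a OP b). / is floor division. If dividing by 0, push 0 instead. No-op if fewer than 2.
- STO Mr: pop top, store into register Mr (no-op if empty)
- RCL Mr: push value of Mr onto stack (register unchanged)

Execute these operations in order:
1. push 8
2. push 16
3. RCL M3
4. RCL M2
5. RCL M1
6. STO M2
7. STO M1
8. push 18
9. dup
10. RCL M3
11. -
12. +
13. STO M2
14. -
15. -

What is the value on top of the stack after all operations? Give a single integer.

After op 1 (push 8): stack=[8] mem=[0,0,0,0]
After op 2 (push 16): stack=[8,16] mem=[0,0,0,0]
After op 3 (RCL M3): stack=[8,16,0] mem=[0,0,0,0]
After op 4 (RCL M2): stack=[8,16,0,0] mem=[0,0,0,0]
After op 5 (RCL M1): stack=[8,16,0,0,0] mem=[0,0,0,0]
After op 6 (STO M2): stack=[8,16,0,0] mem=[0,0,0,0]
After op 7 (STO M1): stack=[8,16,0] mem=[0,0,0,0]
After op 8 (push 18): stack=[8,16,0,18] mem=[0,0,0,0]
After op 9 (dup): stack=[8,16,0,18,18] mem=[0,0,0,0]
After op 10 (RCL M3): stack=[8,16,0,18,18,0] mem=[0,0,0,0]
After op 11 (-): stack=[8,16,0,18,18] mem=[0,0,0,0]
After op 12 (+): stack=[8,16,0,36] mem=[0,0,0,0]
After op 13 (STO M2): stack=[8,16,0] mem=[0,0,36,0]
After op 14 (-): stack=[8,16] mem=[0,0,36,0]
After op 15 (-): stack=[-8] mem=[0,0,36,0]

Answer: -8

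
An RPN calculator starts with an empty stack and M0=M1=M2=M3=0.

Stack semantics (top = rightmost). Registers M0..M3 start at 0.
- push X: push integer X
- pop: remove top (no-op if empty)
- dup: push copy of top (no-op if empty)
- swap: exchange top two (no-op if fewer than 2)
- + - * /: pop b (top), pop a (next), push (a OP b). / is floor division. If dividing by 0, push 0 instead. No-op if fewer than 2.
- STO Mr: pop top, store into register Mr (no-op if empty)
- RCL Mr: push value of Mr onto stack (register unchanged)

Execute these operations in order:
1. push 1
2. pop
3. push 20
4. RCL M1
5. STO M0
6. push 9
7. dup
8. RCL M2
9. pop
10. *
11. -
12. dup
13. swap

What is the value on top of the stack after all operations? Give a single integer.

After op 1 (push 1): stack=[1] mem=[0,0,0,0]
After op 2 (pop): stack=[empty] mem=[0,0,0,0]
After op 3 (push 20): stack=[20] mem=[0,0,0,0]
After op 4 (RCL M1): stack=[20,0] mem=[0,0,0,0]
After op 5 (STO M0): stack=[20] mem=[0,0,0,0]
After op 6 (push 9): stack=[20,9] mem=[0,0,0,0]
After op 7 (dup): stack=[20,9,9] mem=[0,0,0,0]
After op 8 (RCL M2): stack=[20,9,9,0] mem=[0,0,0,0]
After op 9 (pop): stack=[20,9,9] mem=[0,0,0,0]
After op 10 (*): stack=[20,81] mem=[0,0,0,0]
After op 11 (-): stack=[-61] mem=[0,0,0,0]
After op 12 (dup): stack=[-61,-61] mem=[0,0,0,0]
After op 13 (swap): stack=[-61,-61] mem=[0,0,0,0]

Answer: -61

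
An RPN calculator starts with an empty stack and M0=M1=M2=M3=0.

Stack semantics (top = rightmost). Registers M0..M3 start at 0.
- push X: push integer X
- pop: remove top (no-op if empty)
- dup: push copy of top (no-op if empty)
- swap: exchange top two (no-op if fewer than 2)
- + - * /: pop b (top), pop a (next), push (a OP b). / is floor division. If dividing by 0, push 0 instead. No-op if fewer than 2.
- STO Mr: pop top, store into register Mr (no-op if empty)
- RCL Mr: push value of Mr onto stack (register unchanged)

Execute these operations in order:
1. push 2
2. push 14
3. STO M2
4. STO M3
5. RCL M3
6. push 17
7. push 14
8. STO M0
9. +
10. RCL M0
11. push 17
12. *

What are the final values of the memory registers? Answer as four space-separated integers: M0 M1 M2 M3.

Answer: 14 0 14 2

Derivation:
After op 1 (push 2): stack=[2] mem=[0,0,0,0]
After op 2 (push 14): stack=[2,14] mem=[0,0,0,0]
After op 3 (STO M2): stack=[2] mem=[0,0,14,0]
After op 4 (STO M3): stack=[empty] mem=[0,0,14,2]
After op 5 (RCL M3): stack=[2] mem=[0,0,14,2]
After op 6 (push 17): stack=[2,17] mem=[0,0,14,2]
After op 7 (push 14): stack=[2,17,14] mem=[0,0,14,2]
After op 8 (STO M0): stack=[2,17] mem=[14,0,14,2]
After op 9 (+): stack=[19] mem=[14,0,14,2]
After op 10 (RCL M0): stack=[19,14] mem=[14,0,14,2]
After op 11 (push 17): stack=[19,14,17] mem=[14,0,14,2]
After op 12 (*): stack=[19,238] mem=[14,0,14,2]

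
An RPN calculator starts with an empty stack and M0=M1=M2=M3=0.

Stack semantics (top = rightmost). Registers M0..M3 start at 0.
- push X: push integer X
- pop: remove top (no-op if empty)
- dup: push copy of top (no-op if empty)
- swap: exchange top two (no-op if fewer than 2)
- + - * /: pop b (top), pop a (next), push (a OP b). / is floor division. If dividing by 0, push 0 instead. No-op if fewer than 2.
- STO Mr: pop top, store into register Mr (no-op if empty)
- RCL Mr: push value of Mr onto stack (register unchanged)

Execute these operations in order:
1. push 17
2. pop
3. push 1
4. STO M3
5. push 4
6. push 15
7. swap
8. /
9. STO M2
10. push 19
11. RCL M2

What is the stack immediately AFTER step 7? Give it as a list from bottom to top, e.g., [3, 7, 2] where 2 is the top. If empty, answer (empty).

After op 1 (push 17): stack=[17] mem=[0,0,0,0]
After op 2 (pop): stack=[empty] mem=[0,0,0,0]
After op 3 (push 1): stack=[1] mem=[0,0,0,0]
After op 4 (STO M3): stack=[empty] mem=[0,0,0,1]
After op 5 (push 4): stack=[4] mem=[0,0,0,1]
After op 6 (push 15): stack=[4,15] mem=[0,0,0,1]
After op 7 (swap): stack=[15,4] mem=[0,0,0,1]

[15, 4]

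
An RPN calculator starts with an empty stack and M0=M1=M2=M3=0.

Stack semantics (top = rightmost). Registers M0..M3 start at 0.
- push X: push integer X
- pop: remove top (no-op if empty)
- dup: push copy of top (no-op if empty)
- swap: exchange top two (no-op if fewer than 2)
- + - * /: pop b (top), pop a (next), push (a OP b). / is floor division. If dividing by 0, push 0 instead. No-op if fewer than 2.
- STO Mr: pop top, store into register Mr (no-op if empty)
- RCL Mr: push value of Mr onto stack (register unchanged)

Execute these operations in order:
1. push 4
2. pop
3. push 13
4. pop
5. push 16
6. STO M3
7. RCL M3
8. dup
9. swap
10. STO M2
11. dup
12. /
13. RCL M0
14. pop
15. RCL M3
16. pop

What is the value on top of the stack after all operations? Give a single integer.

After op 1 (push 4): stack=[4] mem=[0,0,0,0]
After op 2 (pop): stack=[empty] mem=[0,0,0,0]
After op 3 (push 13): stack=[13] mem=[0,0,0,0]
After op 4 (pop): stack=[empty] mem=[0,0,0,0]
After op 5 (push 16): stack=[16] mem=[0,0,0,0]
After op 6 (STO M3): stack=[empty] mem=[0,0,0,16]
After op 7 (RCL M3): stack=[16] mem=[0,0,0,16]
After op 8 (dup): stack=[16,16] mem=[0,0,0,16]
After op 9 (swap): stack=[16,16] mem=[0,0,0,16]
After op 10 (STO M2): stack=[16] mem=[0,0,16,16]
After op 11 (dup): stack=[16,16] mem=[0,0,16,16]
After op 12 (/): stack=[1] mem=[0,0,16,16]
After op 13 (RCL M0): stack=[1,0] mem=[0,0,16,16]
After op 14 (pop): stack=[1] mem=[0,0,16,16]
After op 15 (RCL M3): stack=[1,16] mem=[0,0,16,16]
After op 16 (pop): stack=[1] mem=[0,0,16,16]

Answer: 1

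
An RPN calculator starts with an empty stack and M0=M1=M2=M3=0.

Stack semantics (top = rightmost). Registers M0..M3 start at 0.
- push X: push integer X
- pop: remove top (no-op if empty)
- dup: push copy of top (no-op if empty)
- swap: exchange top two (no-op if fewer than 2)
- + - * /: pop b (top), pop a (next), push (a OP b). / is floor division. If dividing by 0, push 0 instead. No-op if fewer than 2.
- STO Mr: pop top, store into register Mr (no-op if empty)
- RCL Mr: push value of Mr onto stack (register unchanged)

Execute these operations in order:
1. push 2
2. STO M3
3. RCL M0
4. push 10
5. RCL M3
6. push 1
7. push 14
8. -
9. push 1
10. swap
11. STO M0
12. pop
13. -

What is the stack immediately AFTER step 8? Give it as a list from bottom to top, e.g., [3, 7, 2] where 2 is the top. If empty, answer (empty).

After op 1 (push 2): stack=[2] mem=[0,0,0,0]
After op 2 (STO M3): stack=[empty] mem=[0,0,0,2]
After op 3 (RCL M0): stack=[0] mem=[0,0,0,2]
After op 4 (push 10): stack=[0,10] mem=[0,0,0,2]
After op 5 (RCL M3): stack=[0,10,2] mem=[0,0,0,2]
After op 6 (push 1): stack=[0,10,2,1] mem=[0,0,0,2]
After op 7 (push 14): stack=[0,10,2,1,14] mem=[0,0,0,2]
After op 8 (-): stack=[0,10,2,-13] mem=[0,0,0,2]

[0, 10, 2, -13]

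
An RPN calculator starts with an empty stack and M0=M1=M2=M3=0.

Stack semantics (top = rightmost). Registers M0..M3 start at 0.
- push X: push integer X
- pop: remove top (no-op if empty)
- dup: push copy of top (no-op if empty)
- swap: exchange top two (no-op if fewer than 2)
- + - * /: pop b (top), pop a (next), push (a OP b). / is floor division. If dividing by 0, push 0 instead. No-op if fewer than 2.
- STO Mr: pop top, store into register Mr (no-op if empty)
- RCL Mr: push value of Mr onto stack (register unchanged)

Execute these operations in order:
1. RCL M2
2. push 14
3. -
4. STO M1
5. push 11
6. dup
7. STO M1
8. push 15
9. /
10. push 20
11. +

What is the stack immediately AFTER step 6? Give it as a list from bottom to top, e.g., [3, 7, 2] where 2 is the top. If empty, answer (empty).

After op 1 (RCL M2): stack=[0] mem=[0,0,0,0]
After op 2 (push 14): stack=[0,14] mem=[0,0,0,0]
After op 3 (-): stack=[-14] mem=[0,0,0,0]
After op 4 (STO M1): stack=[empty] mem=[0,-14,0,0]
After op 5 (push 11): stack=[11] mem=[0,-14,0,0]
After op 6 (dup): stack=[11,11] mem=[0,-14,0,0]

[11, 11]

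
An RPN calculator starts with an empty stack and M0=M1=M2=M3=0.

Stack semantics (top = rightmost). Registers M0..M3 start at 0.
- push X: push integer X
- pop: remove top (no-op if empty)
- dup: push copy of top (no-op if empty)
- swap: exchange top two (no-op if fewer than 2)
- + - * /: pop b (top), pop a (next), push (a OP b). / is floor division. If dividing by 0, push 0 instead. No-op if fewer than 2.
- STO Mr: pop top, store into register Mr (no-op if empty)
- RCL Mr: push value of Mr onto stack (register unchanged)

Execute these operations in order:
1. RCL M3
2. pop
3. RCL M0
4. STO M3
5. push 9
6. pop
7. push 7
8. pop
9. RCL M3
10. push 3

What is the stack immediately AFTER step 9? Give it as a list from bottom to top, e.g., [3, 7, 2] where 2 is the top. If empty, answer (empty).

After op 1 (RCL M3): stack=[0] mem=[0,0,0,0]
After op 2 (pop): stack=[empty] mem=[0,0,0,0]
After op 3 (RCL M0): stack=[0] mem=[0,0,0,0]
After op 4 (STO M3): stack=[empty] mem=[0,0,0,0]
After op 5 (push 9): stack=[9] mem=[0,0,0,0]
After op 6 (pop): stack=[empty] mem=[0,0,0,0]
After op 7 (push 7): stack=[7] mem=[0,0,0,0]
After op 8 (pop): stack=[empty] mem=[0,0,0,0]
After op 9 (RCL M3): stack=[0] mem=[0,0,0,0]

[0]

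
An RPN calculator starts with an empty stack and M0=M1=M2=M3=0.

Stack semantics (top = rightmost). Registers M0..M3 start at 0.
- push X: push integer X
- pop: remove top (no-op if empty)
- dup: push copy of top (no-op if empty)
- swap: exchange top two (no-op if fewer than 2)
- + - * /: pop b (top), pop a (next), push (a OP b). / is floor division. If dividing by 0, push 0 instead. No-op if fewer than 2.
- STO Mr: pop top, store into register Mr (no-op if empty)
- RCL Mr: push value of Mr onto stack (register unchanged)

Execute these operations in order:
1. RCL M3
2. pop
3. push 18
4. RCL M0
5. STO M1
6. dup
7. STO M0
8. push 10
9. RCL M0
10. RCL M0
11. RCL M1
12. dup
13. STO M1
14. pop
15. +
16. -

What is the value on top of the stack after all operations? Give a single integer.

Answer: -26

Derivation:
After op 1 (RCL M3): stack=[0] mem=[0,0,0,0]
After op 2 (pop): stack=[empty] mem=[0,0,0,0]
After op 3 (push 18): stack=[18] mem=[0,0,0,0]
After op 4 (RCL M0): stack=[18,0] mem=[0,0,0,0]
After op 5 (STO M1): stack=[18] mem=[0,0,0,0]
After op 6 (dup): stack=[18,18] mem=[0,0,0,0]
After op 7 (STO M0): stack=[18] mem=[18,0,0,0]
After op 8 (push 10): stack=[18,10] mem=[18,0,0,0]
After op 9 (RCL M0): stack=[18,10,18] mem=[18,0,0,0]
After op 10 (RCL M0): stack=[18,10,18,18] mem=[18,0,0,0]
After op 11 (RCL M1): stack=[18,10,18,18,0] mem=[18,0,0,0]
After op 12 (dup): stack=[18,10,18,18,0,0] mem=[18,0,0,0]
After op 13 (STO M1): stack=[18,10,18,18,0] mem=[18,0,0,0]
After op 14 (pop): stack=[18,10,18,18] mem=[18,0,0,0]
After op 15 (+): stack=[18,10,36] mem=[18,0,0,0]
After op 16 (-): stack=[18,-26] mem=[18,0,0,0]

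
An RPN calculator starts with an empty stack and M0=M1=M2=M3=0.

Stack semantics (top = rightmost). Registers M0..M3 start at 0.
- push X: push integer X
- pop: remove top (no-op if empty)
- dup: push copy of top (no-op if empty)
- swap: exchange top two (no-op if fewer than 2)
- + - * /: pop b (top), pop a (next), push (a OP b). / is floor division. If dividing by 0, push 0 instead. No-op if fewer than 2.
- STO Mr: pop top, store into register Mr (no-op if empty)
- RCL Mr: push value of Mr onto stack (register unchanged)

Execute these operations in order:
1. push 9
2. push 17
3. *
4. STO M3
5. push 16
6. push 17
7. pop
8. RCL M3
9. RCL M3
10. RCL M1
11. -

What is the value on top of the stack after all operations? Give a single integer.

Answer: 153

Derivation:
After op 1 (push 9): stack=[9] mem=[0,0,0,0]
After op 2 (push 17): stack=[9,17] mem=[0,0,0,0]
After op 3 (*): stack=[153] mem=[0,0,0,0]
After op 4 (STO M3): stack=[empty] mem=[0,0,0,153]
After op 5 (push 16): stack=[16] mem=[0,0,0,153]
After op 6 (push 17): stack=[16,17] mem=[0,0,0,153]
After op 7 (pop): stack=[16] mem=[0,0,0,153]
After op 8 (RCL M3): stack=[16,153] mem=[0,0,0,153]
After op 9 (RCL M3): stack=[16,153,153] mem=[0,0,0,153]
After op 10 (RCL M1): stack=[16,153,153,0] mem=[0,0,0,153]
After op 11 (-): stack=[16,153,153] mem=[0,0,0,153]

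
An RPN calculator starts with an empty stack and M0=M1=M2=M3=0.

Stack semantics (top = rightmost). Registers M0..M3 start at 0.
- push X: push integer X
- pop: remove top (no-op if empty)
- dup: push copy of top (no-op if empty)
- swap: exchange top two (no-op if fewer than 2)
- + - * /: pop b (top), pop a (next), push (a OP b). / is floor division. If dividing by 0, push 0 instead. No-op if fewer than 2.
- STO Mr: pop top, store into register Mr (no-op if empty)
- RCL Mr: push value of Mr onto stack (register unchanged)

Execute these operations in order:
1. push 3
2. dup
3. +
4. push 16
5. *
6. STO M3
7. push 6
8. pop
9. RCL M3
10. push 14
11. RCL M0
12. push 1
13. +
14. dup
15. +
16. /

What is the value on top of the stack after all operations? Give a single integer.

After op 1 (push 3): stack=[3] mem=[0,0,0,0]
After op 2 (dup): stack=[3,3] mem=[0,0,0,0]
After op 3 (+): stack=[6] mem=[0,0,0,0]
After op 4 (push 16): stack=[6,16] mem=[0,0,0,0]
After op 5 (*): stack=[96] mem=[0,0,0,0]
After op 6 (STO M3): stack=[empty] mem=[0,0,0,96]
After op 7 (push 6): stack=[6] mem=[0,0,0,96]
After op 8 (pop): stack=[empty] mem=[0,0,0,96]
After op 9 (RCL M3): stack=[96] mem=[0,0,0,96]
After op 10 (push 14): stack=[96,14] mem=[0,0,0,96]
After op 11 (RCL M0): stack=[96,14,0] mem=[0,0,0,96]
After op 12 (push 1): stack=[96,14,0,1] mem=[0,0,0,96]
After op 13 (+): stack=[96,14,1] mem=[0,0,0,96]
After op 14 (dup): stack=[96,14,1,1] mem=[0,0,0,96]
After op 15 (+): stack=[96,14,2] mem=[0,0,0,96]
After op 16 (/): stack=[96,7] mem=[0,0,0,96]

Answer: 7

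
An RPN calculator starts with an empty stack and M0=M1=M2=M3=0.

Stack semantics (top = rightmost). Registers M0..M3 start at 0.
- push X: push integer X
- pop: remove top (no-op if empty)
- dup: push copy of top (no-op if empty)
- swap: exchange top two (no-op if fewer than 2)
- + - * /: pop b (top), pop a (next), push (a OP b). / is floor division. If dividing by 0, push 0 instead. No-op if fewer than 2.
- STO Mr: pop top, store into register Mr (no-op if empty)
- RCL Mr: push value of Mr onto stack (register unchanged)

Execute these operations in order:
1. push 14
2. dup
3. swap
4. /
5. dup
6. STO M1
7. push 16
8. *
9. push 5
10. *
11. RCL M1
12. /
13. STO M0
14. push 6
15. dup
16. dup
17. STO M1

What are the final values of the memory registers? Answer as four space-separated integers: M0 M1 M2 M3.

Answer: 80 6 0 0

Derivation:
After op 1 (push 14): stack=[14] mem=[0,0,0,0]
After op 2 (dup): stack=[14,14] mem=[0,0,0,0]
After op 3 (swap): stack=[14,14] mem=[0,0,0,0]
After op 4 (/): stack=[1] mem=[0,0,0,0]
After op 5 (dup): stack=[1,1] mem=[0,0,0,0]
After op 6 (STO M1): stack=[1] mem=[0,1,0,0]
After op 7 (push 16): stack=[1,16] mem=[0,1,0,0]
After op 8 (*): stack=[16] mem=[0,1,0,0]
After op 9 (push 5): stack=[16,5] mem=[0,1,0,0]
After op 10 (*): stack=[80] mem=[0,1,0,0]
After op 11 (RCL M1): stack=[80,1] mem=[0,1,0,0]
After op 12 (/): stack=[80] mem=[0,1,0,0]
After op 13 (STO M0): stack=[empty] mem=[80,1,0,0]
After op 14 (push 6): stack=[6] mem=[80,1,0,0]
After op 15 (dup): stack=[6,6] mem=[80,1,0,0]
After op 16 (dup): stack=[6,6,6] mem=[80,1,0,0]
After op 17 (STO M1): stack=[6,6] mem=[80,6,0,0]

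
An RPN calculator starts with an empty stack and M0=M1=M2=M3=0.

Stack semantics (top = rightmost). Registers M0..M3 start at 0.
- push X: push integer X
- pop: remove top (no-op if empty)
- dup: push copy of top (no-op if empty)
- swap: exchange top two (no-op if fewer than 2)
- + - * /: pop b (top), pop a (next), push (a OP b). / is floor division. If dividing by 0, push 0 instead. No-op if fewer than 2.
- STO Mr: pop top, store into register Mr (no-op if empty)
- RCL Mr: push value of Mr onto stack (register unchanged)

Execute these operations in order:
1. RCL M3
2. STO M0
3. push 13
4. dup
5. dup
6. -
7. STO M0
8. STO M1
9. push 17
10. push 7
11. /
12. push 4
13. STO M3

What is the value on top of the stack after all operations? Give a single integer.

Answer: 2

Derivation:
After op 1 (RCL M3): stack=[0] mem=[0,0,0,0]
After op 2 (STO M0): stack=[empty] mem=[0,0,0,0]
After op 3 (push 13): stack=[13] mem=[0,0,0,0]
After op 4 (dup): stack=[13,13] mem=[0,0,0,0]
After op 5 (dup): stack=[13,13,13] mem=[0,0,0,0]
After op 6 (-): stack=[13,0] mem=[0,0,0,0]
After op 7 (STO M0): stack=[13] mem=[0,0,0,0]
After op 8 (STO M1): stack=[empty] mem=[0,13,0,0]
After op 9 (push 17): stack=[17] mem=[0,13,0,0]
After op 10 (push 7): stack=[17,7] mem=[0,13,0,0]
After op 11 (/): stack=[2] mem=[0,13,0,0]
After op 12 (push 4): stack=[2,4] mem=[0,13,0,0]
After op 13 (STO M3): stack=[2] mem=[0,13,0,4]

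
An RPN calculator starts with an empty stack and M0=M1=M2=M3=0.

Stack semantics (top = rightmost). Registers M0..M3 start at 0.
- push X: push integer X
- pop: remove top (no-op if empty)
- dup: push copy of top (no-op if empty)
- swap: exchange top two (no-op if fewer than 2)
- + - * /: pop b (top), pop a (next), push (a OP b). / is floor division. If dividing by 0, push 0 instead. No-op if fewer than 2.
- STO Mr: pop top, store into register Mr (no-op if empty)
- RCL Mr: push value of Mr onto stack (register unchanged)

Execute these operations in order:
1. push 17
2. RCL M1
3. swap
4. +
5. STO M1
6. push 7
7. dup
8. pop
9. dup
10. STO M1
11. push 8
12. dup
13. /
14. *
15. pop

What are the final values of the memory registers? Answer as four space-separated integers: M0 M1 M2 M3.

Answer: 0 7 0 0

Derivation:
After op 1 (push 17): stack=[17] mem=[0,0,0,0]
After op 2 (RCL M1): stack=[17,0] mem=[0,0,0,0]
After op 3 (swap): stack=[0,17] mem=[0,0,0,0]
After op 4 (+): stack=[17] mem=[0,0,0,0]
After op 5 (STO M1): stack=[empty] mem=[0,17,0,0]
After op 6 (push 7): stack=[7] mem=[0,17,0,0]
After op 7 (dup): stack=[7,7] mem=[0,17,0,0]
After op 8 (pop): stack=[7] mem=[0,17,0,0]
After op 9 (dup): stack=[7,7] mem=[0,17,0,0]
After op 10 (STO M1): stack=[7] mem=[0,7,0,0]
After op 11 (push 8): stack=[7,8] mem=[0,7,0,0]
After op 12 (dup): stack=[7,8,8] mem=[0,7,0,0]
After op 13 (/): stack=[7,1] mem=[0,7,0,0]
After op 14 (*): stack=[7] mem=[0,7,0,0]
After op 15 (pop): stack=[empty] mem=[0,7,0,0]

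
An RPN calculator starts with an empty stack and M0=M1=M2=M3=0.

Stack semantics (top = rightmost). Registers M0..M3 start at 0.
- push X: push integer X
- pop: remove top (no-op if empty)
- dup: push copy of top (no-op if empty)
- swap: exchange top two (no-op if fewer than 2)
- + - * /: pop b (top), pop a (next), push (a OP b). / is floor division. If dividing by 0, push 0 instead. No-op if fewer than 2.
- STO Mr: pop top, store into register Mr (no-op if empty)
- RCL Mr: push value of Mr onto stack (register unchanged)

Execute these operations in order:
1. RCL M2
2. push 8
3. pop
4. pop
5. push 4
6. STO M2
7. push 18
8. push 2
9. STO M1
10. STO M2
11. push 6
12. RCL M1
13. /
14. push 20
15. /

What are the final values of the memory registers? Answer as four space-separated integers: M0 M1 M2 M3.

After op 1 (RCL M2): stack=[0] mem=[0,0,0,0]
After op 2 (push 8): stack=[0,8] mem=[0,0,0,0]
After op 3 (pop): stack=[0] mem=[0,0,0,0]
After op 4 (pop): stack=[empty] mem=[0,0,0,0]
After op 5 (push 4): stack=[4] mem=[0,0,0,0]
After op 6 (STO M2): stack=[empty] mem=[0,0,4,0]
After op 7 (push 18): stack=[18] mem=[0,0,4,0]
After op 8 (push 2): stack=[18,2] mem=[0,0,4,0]
After op 9 (STO M1): stack=[18] mem=[0,2,4,0]
After op 10 (STO M2): stack=[empty] mem=[0,2,18,0]
After op 11 (push 6): stack=[6] mem=[0,2,18,0]
After op 12 (RCL M1): stack=[6,2] mem=[0,2,18,0]
After op 13 (/): stack=[3] mem=[0,2,18,0]
After op 14 (push 20): stack=[3,20] mem=[0,2,18,0]
After op 15 (/): stack=[0] mem=[0,2,18,0]

Answer: 0 2 18 0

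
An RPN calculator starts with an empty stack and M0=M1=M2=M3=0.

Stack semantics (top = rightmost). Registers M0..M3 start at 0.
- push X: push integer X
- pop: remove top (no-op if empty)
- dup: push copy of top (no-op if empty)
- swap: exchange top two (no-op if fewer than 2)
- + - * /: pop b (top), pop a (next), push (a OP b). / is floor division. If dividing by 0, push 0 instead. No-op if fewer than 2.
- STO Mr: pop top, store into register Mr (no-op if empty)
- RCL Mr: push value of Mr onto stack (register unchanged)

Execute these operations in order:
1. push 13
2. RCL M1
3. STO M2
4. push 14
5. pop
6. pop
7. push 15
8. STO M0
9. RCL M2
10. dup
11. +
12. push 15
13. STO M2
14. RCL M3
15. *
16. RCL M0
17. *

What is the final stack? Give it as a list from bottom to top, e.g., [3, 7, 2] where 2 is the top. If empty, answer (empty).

After op 1 (push 13): stack=[13] mem=[0,0,0,0]
After op 2 (RCL M1): stack=[13,0] mem=[0,0,0,0]
After op 3 (STO M2): stack=[13] mem=[0,0,0,0]
After op 4 (push 14): stack=[13,14] mem=[0,0,0,0]
After op 5 (pop): stack=[13] mem=[0,0,0,0]
After op 6 (pop): stack=[empty] mem=[0,0,0,0]
After op 7 (push 15): stack=[15] mem=[0,0,0,0]
After op 8 (STO M0): stack=[empty] mem=[15,0,0,0]
After op 9 (RCL M2): stack=[0] mem=[15,0,0,0]
After op 10 (dup): stack=[0,0] mem=[15,0,0,0]
After op 11 (+): stack=[0] mem=[15,0,0,0]
After op 12 (push 15): stack=[0,15] mem=[15,0,0,0]
After op 13 (STO M2): stack=[0] mem=[15,0,15,0]
After op 14 (RCL M3): stack=[0,0] mem=[15,0,15,0]
After op 15 (*): stack=[0] mem=[15,0,15,0]
After op 16 (RCL M0): stack=[0,15] mem=[15,0,15,0]
After op 17 (*): stack=[0] mem=[15,0,15,0]

Answer: [0]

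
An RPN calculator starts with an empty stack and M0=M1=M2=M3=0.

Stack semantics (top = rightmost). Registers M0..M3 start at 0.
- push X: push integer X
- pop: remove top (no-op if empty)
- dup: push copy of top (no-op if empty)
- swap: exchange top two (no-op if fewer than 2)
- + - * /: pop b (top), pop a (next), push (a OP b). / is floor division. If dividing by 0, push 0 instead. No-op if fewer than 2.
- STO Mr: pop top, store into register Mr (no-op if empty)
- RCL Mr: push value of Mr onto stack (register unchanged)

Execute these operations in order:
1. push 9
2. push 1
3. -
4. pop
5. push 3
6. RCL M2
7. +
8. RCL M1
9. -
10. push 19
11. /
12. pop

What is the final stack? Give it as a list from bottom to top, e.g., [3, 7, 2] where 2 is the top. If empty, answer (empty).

Answer: (empty)

Derivation:
After op 1 (push 9): stack=[9] mem=[0,0,0,0]
After op 2 (push 1): stack=[9,1] mem=[0,0,0,0]
After op 3 (-): stack=[8] mem=[0,0,0,0]
After op 4 (pop): stack=[empty] mem=[0,0,0,0]
After op 5 (push 3): stack=[3] mem=[0,0,0,0]
After op 6 (RCL M2): stack=[3,0] mem=[0,0,0,0]
After op 7 (+): stack=[3] mem=[0,0,0,0]
After op 8 (RCL M1): stack=[3,0] mem=[0,0,0,0]
After op 9 (-): stack=[3] mem=[0,0,0,0]
After op 10 (push 19): stack=[3,19] mem=[0,0,0,0]
After op 11 (/): stack=[0] mem=[0,0,0,0]
After op 12 (pop): stack=[empty] mem=[0,0,0,0]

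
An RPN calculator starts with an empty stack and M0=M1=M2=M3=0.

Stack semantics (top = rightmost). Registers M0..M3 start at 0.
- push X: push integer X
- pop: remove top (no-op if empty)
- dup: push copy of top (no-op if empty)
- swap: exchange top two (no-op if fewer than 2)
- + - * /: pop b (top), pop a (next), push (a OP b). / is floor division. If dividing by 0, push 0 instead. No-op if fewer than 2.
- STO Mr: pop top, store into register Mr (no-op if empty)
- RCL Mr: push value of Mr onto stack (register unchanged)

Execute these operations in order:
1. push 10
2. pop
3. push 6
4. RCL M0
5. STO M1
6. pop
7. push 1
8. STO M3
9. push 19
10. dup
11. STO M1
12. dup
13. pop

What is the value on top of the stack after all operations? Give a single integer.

After op 1 (push 10): stack=[10] mem=[0,0,0,0]
After op 2 (pop): stack=[empty] mem=[0,0,0,0]
After op 3 (push 6): stack=[6] mem=[0,0,0,0]
After op 4 (RCL M0): stack=[6,0] mem=[0,0,0,0]
After op 5 (STO M1): stack=[6] mem=[0,0,0,0]
After op 6 (pop): stack=[empty] mem=[0,0,0,0]
After op 7 (push 1): stack=[1] mem=[0,0,0,0]
After op 8 (STO M3): stack=[empty] mem=[0,0,0,1]
After op 9 (push 19): stack=[19] mem=[0,0,0,1]
After op 10 (dup): stack=[19,19] mem=[0,0,0,1]
After op 11 (STO M1): stack=[19] mem=[0,19,0,1]
After op 12 (dup): stack=[19,19] mem=[0,19,0,1]
After op 13 (pop): stack=[19] mem=[0,19,0,1]

Answer: 19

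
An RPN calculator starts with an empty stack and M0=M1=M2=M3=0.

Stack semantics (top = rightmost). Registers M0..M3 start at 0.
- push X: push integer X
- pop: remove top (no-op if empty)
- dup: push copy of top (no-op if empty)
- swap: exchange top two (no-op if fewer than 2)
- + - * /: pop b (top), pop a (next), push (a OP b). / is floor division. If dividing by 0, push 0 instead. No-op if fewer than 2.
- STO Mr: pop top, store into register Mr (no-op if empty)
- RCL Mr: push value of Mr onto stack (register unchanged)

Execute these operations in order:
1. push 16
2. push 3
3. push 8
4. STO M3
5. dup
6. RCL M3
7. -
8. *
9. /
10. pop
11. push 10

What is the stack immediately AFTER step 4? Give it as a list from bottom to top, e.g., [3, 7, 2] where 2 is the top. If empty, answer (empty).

After op 1 (push 16): stack=[16] mem=[0,0,0,0]
After op 2 (push 3): stack=[16,3] mem=[0,0,0,0]
After op 3 (push 8): stack=[16,3,8] mem=[0,0,0,0]
After op 4 (STO M3): stack=[16,3] mem=[0,0,0,8]

[16, 3]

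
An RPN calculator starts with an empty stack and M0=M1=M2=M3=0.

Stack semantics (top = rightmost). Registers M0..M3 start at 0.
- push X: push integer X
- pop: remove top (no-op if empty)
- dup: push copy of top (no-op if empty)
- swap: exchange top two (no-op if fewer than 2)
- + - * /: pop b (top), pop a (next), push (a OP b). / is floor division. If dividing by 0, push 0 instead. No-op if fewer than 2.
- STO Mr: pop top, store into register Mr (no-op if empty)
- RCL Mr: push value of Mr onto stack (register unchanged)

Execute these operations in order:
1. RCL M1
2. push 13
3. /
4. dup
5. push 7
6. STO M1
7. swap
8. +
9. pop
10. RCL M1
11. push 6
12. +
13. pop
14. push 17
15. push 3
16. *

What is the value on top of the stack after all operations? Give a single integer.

After op 1 (RCL M1): stack=[0] mem=[0,0,0,0]
After op 2 (push 13): stack=[0,13] mem=[0,0,0,0]
After op 3 (/): stack=[0] mem=[0,0,0,0]
After op 4 (dup): stack=[0,0] mem=[0,0,0,0]
After op 5 (push 7): stack=[0,0,7] mem=[0,0,0,0]
After op 6 (STO M1): stack=[0,0] mem=[0,7,0,0]
After op 7 (swap): stack=[0,0] mem=[0,7,0,0]
After op 8 (+): stack=[0] mem=[0,7,0,0]
After op 9 (pop): stack=[empty] mem=[0,7,0,0]
After op 10 (RCL M1): stack=[7] mem=[0,7,0,0]
After op 11 (push 6): stack=[7,6] mem=[0,7,0,0]
After op 12 (+): stack=[13] mem=[0,7,0,0]
After op 13 (pop): stack=[empty] mem=[0,7,0,0]
After op 14 (push 17): stack=[17] mem=[0,7,0,0]
After op 15 (push 3): stack=[17,3] mem=[0,7,0,0]
After op 16 (*): stack=[51] mem=[0,7,0,0]

Answer: 51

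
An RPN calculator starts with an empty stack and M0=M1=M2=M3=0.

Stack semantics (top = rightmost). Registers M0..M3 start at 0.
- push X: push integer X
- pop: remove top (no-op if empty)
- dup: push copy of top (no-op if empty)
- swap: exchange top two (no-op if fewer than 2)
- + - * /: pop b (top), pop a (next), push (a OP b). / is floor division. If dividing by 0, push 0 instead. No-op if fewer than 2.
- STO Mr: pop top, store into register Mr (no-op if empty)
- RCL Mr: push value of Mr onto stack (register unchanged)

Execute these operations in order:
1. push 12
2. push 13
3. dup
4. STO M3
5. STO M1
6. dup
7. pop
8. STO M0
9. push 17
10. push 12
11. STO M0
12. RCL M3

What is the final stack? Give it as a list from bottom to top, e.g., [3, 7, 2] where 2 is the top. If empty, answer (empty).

After op 1 (push 12): stack=[12] mem=[0,0,0,0]
After op 2 (push 13): stack=[12,13] mem=[0,0,0,0]
After op 3 (dup): stack=[12,13,13] mem=[0,0,0,0]
After op 4 (STO M3): stack=[12,13] mem=[0,0,0,13]
After op 5 (STO M1): stack=[12] mem=[0,13,0,13]
After op 6 (dup): stack=[12,12] mem=[0,13,0,13]
After op 7 (pop): stack=[12] mem=[0,13,0,13]
After op 8 (STO M0): stack=[empty] mem=[12,13,0,13]
After op 9 (push 17): stack=[17] mem=[12,13,0,13]
After op 10 (push 12): stack=[17,12] mem=[12,13,0,13]
After op 11 (STO M0): stack=[17] mem=[12,13,0,13]
After op 12 (RCL M3): stack=[17,13] mem=[12,13,0,13]

Answer: [17, 13]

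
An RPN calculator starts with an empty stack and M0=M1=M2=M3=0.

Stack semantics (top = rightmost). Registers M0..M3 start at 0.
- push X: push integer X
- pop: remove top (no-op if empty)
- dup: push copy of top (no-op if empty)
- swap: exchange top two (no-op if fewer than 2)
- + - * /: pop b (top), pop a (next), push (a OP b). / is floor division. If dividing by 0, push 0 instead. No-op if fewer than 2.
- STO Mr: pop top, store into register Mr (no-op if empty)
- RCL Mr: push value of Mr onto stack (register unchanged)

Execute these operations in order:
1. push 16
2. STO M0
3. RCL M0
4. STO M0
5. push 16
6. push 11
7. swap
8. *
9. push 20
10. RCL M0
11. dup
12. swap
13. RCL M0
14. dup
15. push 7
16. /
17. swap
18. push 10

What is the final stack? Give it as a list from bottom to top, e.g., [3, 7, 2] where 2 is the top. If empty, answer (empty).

After op 1 (push 16): stack=[16] mem=[0,0,0,0]
After op 2 (STO M0): stack=[empty] mem=[16,0,0,0]
After op 3 (RCL M0): stack=[16] mem=[16,0,0,0]
After op 4 (STO M0): stack=[empty] mem=[16,0,0,0]
After op 5 (push 16): stack=[16] mem=[16,0,0,0]
After op 6 (push 11): stack=[16,11] mem=[16,0,0,0]
After op 7 (swap): stack=[11,16] mem=[16,0,0,0]
After op 8 (*): stack=[176] mem=[16,0,0,0]
After op 9 (push 20): stack=[176,20] mem=[16,0,0,0]
After op 10 (RCL M0): stack=[176,20,16] mem=[16,0,0,0]
After op 11 (dup): stack=[176,20,16,16] mem=[16,0,0,0]
After op 12 (swap): stack=[176,20,16,16] mem=[16,0,0,0]
After op 13 (RCL M0): stack=[176,20,16,16,16] mem=[16,0,0,0]
After op 14 (dup): stack=[176,20,16,16,16,16] mem=[16,0,0,0]
After op 15 (push 7): stack=[176,20,16,16,16,16,7] mem=[16,0,0,0]
After op 16 (/): stack=[176,20,16,16,16,2] mem=[16,0,0,0]
After op 17 (swap): stack=[176,20,16,16,2,16] mem=[16,0,0,0]
After op 18 (push 10): stack=[176,20,16,16,2,16,10] mem=[16,0,0,0]

Answer: [176, 20, 16, 16, 2, 16, 10]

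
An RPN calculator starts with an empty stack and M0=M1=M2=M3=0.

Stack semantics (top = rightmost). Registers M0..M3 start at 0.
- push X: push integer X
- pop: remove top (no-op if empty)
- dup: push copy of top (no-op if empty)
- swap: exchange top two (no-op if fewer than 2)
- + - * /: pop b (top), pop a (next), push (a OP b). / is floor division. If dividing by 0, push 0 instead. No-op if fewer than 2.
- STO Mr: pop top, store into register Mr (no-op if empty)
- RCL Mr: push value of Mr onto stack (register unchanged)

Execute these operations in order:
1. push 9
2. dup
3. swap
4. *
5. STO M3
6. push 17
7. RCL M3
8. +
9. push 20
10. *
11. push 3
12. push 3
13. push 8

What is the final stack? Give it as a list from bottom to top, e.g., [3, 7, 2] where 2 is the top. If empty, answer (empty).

Answer: [1960, 3, 3, 8]

Derivation:
After op 1 (push 9): stack=[9] mem=[0,0,0,0]
After op 2 (dup): stack=[9,9] mem=[0,0,0,0]
After op 3 (swap): stack=[9,9] mem=[0,0,0,0]
After op 4 (*): stack=[81] mem=[0,0,0,0]
After op 5 (STO M3): stack=[empty] mem=[0,0,0,81]
After op 6 (push 17): stack=[17] mem=[0,0,0,81]
After op 7 (RCL M3): stack=[17,81] mem=[0,0,0,81]
After op 8 (+): stack=[98] mem=[0,0,0,81]
After op 9 (push 20): stack=[98,20] mem=[0,0,0,81]
After op 10 (*): stack=[1960] mem=[0,0,0,81]
After op 11 (push 3): stack=[1960,3] mem=[0,0,0,81]
After op 12 (push 3): stack=[1960,3,3] mem=[0,0,0,81]
After op 13 (push 8): stack=[1960,3,3,8] mem=[0,0,0,81]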